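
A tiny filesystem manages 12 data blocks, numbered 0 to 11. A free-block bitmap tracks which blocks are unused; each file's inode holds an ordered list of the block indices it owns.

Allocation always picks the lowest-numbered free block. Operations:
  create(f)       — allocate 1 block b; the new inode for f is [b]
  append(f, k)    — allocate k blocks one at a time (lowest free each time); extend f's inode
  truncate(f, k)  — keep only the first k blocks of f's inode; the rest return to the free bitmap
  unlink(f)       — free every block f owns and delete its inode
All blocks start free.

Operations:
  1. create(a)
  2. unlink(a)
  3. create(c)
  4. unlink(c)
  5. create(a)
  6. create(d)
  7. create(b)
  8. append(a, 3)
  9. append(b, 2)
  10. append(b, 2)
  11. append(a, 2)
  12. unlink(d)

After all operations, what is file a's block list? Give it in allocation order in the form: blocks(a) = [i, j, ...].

  1. create(a)  ⇒  F...........  {a→[0]}
  2. unlink(a)  ⇒  ............  {}
  3. create(c)  ⇒  F...........  {c→[0]}
  4. unlink(c)  ⇒  ............  {}
  5. create(a)  ⇒  F...........  {a→[0]}
  6. create(d)  ⇒  FF..........  {a→[0]; d→[1]}
  7. create(b)  ⇒  FFF.........  {a→[0]; b→[2]; d→[1]}
  8. append(a, 3)  ⇒  FFFFFF......  {a→[0, 3, 4, 5]; b→[2]; d→[1]}
  9. append(b, 2)  ⇒  FFFFFFFF....  {a→[0, 3, 4, 5]; b→[2, 6, 7]; d→[1]}
  10. append(b, 2)  ⇒  FFFFFFFFFF..  {a→[0, 3, 4, 5]; b→[2, 6, 7, 8, 9]; d→[1]}
  11. append(a, 2)  ⇒  FFFFFFFFFFFF  {a→[0, 3, 4, 5, 10, 11]; b→[2, 6, 7, 8, 9]; d→[1]}
  12. unlink(d)  ⇒  F.FFFFFFFFFF  {a→[0, 3, 4, 5, 10, 11]; b→[2, 6, 7, 8, 9]}

blocks(a) = [0, 3, 4, 5, 10, 11]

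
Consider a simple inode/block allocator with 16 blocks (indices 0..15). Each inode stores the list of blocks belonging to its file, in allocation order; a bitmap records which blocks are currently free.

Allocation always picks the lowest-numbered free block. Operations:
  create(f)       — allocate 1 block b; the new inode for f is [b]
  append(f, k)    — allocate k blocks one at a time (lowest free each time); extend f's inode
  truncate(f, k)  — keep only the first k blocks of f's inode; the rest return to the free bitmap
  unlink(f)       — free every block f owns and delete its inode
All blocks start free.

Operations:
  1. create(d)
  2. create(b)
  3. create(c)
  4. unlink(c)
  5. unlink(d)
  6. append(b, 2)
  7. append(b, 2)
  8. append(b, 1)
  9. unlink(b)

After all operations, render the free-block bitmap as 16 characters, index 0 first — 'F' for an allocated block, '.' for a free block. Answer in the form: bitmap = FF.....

bitmap = ................

after create(d) → d:[0]  free=[F...............]
after create(b) → b:[1], d:[0]  free=[FF..............]
after create(c) → b:[1], c:[2], d:[0]  free=[FFF.............]
after unlink(c) → b:[1], d:[0]  free=[FF..............]
after unlink(d) → b:[1]  free=[.F..............]
after append(b, 2) → b:[1, 0, 2]  free=[FFF.............]
after append(b, 2) → b:[1, 0, 2, 3, 4]  free=[FFFFF...........]
after append(b, 1) → b:[1, 0, 2, 3, 4, 5]  free=[FFFFFF..........]
after unlink(b) →   free=[................]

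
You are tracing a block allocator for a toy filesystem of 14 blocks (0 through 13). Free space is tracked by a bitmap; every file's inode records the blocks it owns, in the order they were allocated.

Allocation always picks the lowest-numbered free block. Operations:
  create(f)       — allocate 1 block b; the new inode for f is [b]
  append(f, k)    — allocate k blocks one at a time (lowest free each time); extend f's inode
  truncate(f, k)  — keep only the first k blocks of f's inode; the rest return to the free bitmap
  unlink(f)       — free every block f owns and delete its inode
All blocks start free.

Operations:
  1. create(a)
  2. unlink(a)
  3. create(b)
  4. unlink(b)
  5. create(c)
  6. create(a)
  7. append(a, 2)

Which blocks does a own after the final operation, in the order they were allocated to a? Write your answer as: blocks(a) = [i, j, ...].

blocks(a) = [1, 2, 3]

create(a): bitmap=F............. | a=[0]
unlink(a): bitmap=.............. | 
create(b): bitmap=F............. | b=[0]
unlink(b): bitmap=.............. | 
create(c): bitmap=F............. | c=[0]
create(a): bitmap=FF............ | a=[1] c=[0]
append(a, 2): bitmap=FFFF.......... | a=[1, 2, 3] c=[0]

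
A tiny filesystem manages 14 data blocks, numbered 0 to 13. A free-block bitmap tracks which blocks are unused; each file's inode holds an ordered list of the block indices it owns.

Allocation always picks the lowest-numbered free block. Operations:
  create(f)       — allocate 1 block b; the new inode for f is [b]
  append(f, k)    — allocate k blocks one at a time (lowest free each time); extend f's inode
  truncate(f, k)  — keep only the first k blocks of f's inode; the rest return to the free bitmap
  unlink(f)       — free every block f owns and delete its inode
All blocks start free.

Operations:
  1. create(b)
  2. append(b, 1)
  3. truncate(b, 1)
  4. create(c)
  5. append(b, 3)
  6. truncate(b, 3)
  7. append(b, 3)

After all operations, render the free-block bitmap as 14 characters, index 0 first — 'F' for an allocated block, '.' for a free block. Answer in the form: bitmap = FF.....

create(b): bitmap=F............. | b=[0]
append(b, 1): bitmap=FF............ | b=[0, 1]
truncate(b, 1): bitmap=F............. | b=[0]
create(c): bitmap=FF............ | b=[0] c=[1]
append(b, 3): bitmap=FFFFF......... | b=[0, 2, 3, 4] c=[1]
truncate(b, 3): bitmap=FFFF.......... | b=[0, 2, 3] c=[1]
append(b, 3): bitmap=FFFFFFF....... | b=[0, 2, 3, 4, 5, 6] c=[1]

bitmap = FFFFFFF.......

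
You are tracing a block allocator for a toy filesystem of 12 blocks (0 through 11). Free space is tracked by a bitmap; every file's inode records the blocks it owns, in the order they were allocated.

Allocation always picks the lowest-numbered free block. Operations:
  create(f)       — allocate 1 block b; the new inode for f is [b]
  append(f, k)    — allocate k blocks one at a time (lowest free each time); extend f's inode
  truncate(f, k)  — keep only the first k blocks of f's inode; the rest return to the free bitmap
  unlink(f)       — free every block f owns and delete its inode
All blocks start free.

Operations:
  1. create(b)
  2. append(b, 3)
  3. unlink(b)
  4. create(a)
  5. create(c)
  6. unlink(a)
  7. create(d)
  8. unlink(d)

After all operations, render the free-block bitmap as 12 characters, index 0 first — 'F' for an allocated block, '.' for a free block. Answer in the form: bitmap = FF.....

bitmap = .F..........

create(b): bitmap=F........... | b=[0]
append(b, 3): bitmap=FFFF........ | b=[0, 1, 2, 3]
unlink(b): bitmap=............ | 
create(a): bitmap=F........... | a=[0]
create(c): bitmap=FF.......... | a=[0] c=[1]
unlink(a): bitmap=.F.......... | c=[1]
create(d): bitmap=FF.......... | c=[1] d=[0]
unlink(d): bitmap=.F.......... | c=[1]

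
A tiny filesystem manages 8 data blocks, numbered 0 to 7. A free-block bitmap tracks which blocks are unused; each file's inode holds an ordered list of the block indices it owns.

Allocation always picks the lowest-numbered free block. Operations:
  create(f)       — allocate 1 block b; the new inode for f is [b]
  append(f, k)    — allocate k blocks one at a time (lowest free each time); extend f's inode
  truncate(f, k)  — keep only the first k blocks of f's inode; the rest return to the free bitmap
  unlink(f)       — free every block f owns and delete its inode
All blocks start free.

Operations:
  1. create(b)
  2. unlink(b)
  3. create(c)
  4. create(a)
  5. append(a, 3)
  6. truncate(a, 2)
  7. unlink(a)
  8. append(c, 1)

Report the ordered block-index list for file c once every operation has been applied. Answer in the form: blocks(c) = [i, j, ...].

blocks(c) = [0, 1]

  1. create(b)  ⇒  F.......  {b→[0]}
  2. unlink(b)  ⇒  ........  {}
  3. create(c)  ⇒  F.......  {c→[0]}
  4. create(a)  ⇒  FF......  {a→[1]; c→[0]}
  5. append(a, 3)  ⇒  FFFFF...  {a→[1, 2, 3, 4]; c→[0]}
  6. truncate(a, 2)  ⇒  FFF.....  {a→[1, 2]; c→[0]}
  7. unlink(a)  ⇒  F.......  {c→[0]}
  8. append(c, 1)  ⇒  FF......  {c→[0, 1]}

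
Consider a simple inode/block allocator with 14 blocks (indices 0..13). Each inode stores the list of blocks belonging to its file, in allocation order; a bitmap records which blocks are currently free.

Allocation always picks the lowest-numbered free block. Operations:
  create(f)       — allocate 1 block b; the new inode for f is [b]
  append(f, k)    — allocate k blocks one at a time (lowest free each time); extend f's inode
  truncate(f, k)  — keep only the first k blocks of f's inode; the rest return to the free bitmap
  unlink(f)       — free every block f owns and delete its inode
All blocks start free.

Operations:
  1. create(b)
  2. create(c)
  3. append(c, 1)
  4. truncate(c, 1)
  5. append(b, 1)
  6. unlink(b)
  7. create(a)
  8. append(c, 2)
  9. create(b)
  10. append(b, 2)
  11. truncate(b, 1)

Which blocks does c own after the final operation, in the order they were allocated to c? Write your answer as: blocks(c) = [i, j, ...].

after create(b) → b:[0]  free=[F.............]
after create(c) → b:[0], c:[1]  free=[FF............]
after append(c, 1) → b:[0], c:[1, 2]  free=[FFF...........]
after truncate(c, 1) → b:[0], c:[1]  free=[FF............]
after append(b, 1) → b:[0, 2], c:[1]  free=[FFF...........]
after unlink(b) → c:[1]  free=[.F............]
after create(a) → a:[0], c:[1]  free=[FF............]
after append(c, 2) → a:[0], c:[1, 2, 3]  free=[FFFF..........]
after create(b) → a:[0], b:[4], c:[1, 2, 3]  free=[FFFFF.........]
after append(b, 2) → a:[0], b:[4, 5, 6], c:[1, 2, 3]  free=[FFFFFFF.......]
after truncate(b, 1) → a:[0], b:[4], c:[1, 2, 3]  free=[FFFFF.........]

blocks(c) = [1, 2, 3]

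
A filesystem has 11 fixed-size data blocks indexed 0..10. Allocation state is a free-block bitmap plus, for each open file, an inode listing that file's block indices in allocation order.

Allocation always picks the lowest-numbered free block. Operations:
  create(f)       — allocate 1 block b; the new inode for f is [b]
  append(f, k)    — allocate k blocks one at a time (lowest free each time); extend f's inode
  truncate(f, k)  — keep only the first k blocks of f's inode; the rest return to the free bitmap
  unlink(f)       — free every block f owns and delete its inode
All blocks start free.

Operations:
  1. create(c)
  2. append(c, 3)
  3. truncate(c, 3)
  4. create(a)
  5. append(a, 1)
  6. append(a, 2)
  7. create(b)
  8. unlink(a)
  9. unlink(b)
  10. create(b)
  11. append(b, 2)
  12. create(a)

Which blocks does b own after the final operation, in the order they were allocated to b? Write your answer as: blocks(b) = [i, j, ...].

blocks(b) = [3, 4, 5]

  1. create(c)  ⇒  F..........  {c→[0]}
  2. append(c, 3)  ⇒  FFFF.......  {c→[0, 1, 2, 3]}
  3. truncate(c, 3)  ⇒  FFF........  {c→[0, 1, 2]}
  4. create(a)  ⇒  FFFF.......  {a→[3]; c→[0, 1, 2]}
  5. append(a, 1)  ⇒  FFFFF......  {a→[3, 4]; c→[0, 1, 2]}
  6. append(a, 2)  ⇒  FFFFFFF....  {a→[3, 4, 5, 6]; c→[0, 1, 2]}
  7. create(b)  ⇒  FFFFFFFF...  {a→[3, 4, 5, 6]; b→[7]; c→[0, 1, 2]}
  8. unlink(a)  ⇒  FFF....F...  {b→[7]; c→[0, 1, 2]}
  9. unlink(b)  ⇒  FFF........  {c→[0, 1, 2]}
  10. create(b)  ⇒  FFFF.......  {b→[3]; c→[0, 1, 2]}
  11. append(b, 2)  ⇒  FFFFFF.....  {b→[3, 4, 5]; c→[0, 1, 2]}
  12. create(a)  ⇒  FFFFFFF....  {a→[6]; b→[3, 4, 5]; c→[0, 1, 2]}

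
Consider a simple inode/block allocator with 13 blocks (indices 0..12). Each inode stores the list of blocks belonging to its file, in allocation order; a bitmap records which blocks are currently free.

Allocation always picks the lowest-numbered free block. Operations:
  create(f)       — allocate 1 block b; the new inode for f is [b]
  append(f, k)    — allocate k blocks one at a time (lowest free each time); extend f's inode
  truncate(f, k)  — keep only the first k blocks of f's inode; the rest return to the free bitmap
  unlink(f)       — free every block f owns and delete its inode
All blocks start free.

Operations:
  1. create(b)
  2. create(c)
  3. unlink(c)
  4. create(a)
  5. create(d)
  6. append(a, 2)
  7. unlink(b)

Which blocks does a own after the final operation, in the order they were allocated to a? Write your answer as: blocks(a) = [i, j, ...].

  1. create(b)  ⇒  F............  {b→[0]}
  2. create(c)  ⇒  FF...........  {b→[0]; c→[1]}
  3. unlink(c)  ⇒  F............  {b→[0]}
  4. create(a)  ⇒  FF...........  {a→[1]; b→[0]}
  5. create(d)  ⇒  FFF..........  {a→[1]; b→[0]; d→[2]}
  6. append(a, 2)  ⇒  FFFFF........  {a→[1, 3, 4]; b→[0]; d→[2]}
  7. unlink(b)  ⇒  .FFFF........  {a→[1, 3, 4]; d→[2]}

blocks(a) = [1, 3, 4]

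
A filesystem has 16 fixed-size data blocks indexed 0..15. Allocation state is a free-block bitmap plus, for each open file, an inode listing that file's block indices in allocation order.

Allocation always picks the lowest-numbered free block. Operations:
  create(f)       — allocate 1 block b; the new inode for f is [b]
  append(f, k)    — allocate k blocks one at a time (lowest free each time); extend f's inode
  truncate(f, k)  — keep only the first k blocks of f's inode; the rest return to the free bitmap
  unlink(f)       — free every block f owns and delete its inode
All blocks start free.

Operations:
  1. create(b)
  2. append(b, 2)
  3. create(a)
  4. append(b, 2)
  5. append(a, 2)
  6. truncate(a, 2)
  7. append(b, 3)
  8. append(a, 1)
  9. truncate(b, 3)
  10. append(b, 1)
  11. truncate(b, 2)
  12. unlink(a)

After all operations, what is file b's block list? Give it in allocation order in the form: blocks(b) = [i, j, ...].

after create(b) → b:[0]  free=[F...............]
after append(b, 2) → b:[0, 1, 2]  free=[FFF.............]
after create(a) → a:[3], b:[0, 1, 2]  free=[FFFF............]
after append(b, 2) → a:[3], b:[0, 1, 2, 4, 5]  free=[FFFFFF..........]
after append(a, 2) → a:[3, 6, 7], b:[0, 1, 2, 4, 5]  free=[FFFFFFFF........]
after truncate(a, 2) → a:[3, 6], b:[0, 1, 2, 4, 5]  free=[FFFFFFF.........]
after append(b, 3) → a:[3, 6], b:[0, 1, 2, 4, 5, 7, 8, 9]  free=[FFFFFFFFFF......]
after append(a, 1) → a:[3, 6, 10], b:[0, 1, 2, 4, 5, 7, 8, 9]  free=[FFFFFFFFFFF.....]
after truncate(b, 3) → a:[3, 6, 10], b:[0, 1, 2]  free=[FFFF..F...F.....]
after append(b, 1) → a:[3, 6, 10], b:[0, 1, 2, 4]  free=[FFFFF.F...F.....]
after truncate(b, 2) → a:[3, 6, 10], b:[0, 1]  free=[FF.F..F...F.....]
after unlink(a) → b:[0, 1]  free=[FF..............]

blocks(b) = [0, 1]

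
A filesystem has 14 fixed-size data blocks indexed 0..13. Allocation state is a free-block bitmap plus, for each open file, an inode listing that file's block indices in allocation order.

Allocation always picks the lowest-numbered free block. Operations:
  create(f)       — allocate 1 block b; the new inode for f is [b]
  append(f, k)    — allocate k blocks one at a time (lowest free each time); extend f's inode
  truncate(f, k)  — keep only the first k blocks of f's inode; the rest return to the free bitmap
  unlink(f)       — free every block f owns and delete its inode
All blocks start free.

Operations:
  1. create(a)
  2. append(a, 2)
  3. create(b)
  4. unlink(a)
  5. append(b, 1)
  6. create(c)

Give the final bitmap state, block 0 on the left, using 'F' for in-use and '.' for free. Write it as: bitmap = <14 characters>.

after create(a) → a:[0]  free=[F.............]
after append(a, 2) → a:[0, 1, 2]  free=[FFF...........]
after create(b) → a:[0, 1, 2], b:[3]  free=[FFFF..........]
after unlink(a) → b:[3]  free=[...F..........]
after append(b, 1) → b:[3, 0]  free=[F..F..........]
after create(c) → b:[3, 0], c:[1]  free=[FF.F..........]

bitmap = FF.F..........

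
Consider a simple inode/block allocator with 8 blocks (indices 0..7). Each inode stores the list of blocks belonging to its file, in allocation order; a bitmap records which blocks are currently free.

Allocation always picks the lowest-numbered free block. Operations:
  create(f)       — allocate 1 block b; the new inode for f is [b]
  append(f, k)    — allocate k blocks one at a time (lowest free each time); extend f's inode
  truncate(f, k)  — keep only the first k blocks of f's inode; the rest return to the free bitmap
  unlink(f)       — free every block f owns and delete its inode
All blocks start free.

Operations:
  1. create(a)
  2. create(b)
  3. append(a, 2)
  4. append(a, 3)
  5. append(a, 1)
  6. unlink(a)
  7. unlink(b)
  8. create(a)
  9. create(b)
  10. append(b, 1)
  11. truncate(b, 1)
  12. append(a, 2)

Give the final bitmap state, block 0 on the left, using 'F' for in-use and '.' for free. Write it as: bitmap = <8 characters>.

create(a): bitmap=F....... | a=[0]
create(b): bitmap=FF...... | a=[0] b=[1]
append(a, 2): bitmap=FFFF.... | a=[0, 2, 3] b=[1]
append(a, 3): bitmap=FFFFFFF. | a=[0, 2, 3, 4, 5, 6] b=[1]
append(a, 1): bitmap=FFFFFFFF | a=[0, 2, 3, 4, 5, 6, 7] b=[1]
unlink(a): bitmap=.F...... | b=[1]
unlink(b): bitmap=........ | 
create(a): bitmap=F....... | a=[0]
create(b): bitmap=FF...... | a=[0] b=[1]
append(b, 1): bitmap=FFF..... | a=[0] b=[1, 2]
truncate(b, 1): bitmap=FF...... | a=[0] b=[1]
append(a, 2): bitmap=FFFF.... | a=[0, 2, 3] b=[1]

bitmap = FFFF....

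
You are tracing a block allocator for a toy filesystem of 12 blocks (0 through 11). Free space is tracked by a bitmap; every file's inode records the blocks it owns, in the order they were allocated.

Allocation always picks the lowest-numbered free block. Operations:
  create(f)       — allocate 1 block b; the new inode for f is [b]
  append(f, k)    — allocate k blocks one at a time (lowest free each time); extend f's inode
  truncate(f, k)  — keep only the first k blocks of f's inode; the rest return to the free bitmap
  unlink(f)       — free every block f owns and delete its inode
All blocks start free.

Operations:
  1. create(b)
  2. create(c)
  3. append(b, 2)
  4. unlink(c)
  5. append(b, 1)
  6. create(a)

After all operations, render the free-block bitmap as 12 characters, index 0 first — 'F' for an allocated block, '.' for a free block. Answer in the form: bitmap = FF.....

after create(b) → b:[0]  free=[F...........]
after create(c) → b:[0], c:[1]  free=[FF..........]
after append(b, 2) → b:[0, 2, 3], c:[1]  free=[FFFF........]
after unlink(c) → b:[0, 2, 3]  free=[F.FF........]
after append(b, 1) → b:[0, 2, 3, 1]  free=[FFFF........]
after create(a) → a:[4], b:[0, 2, 3, 1]  free=[FFFFF.......]

bitmap = FFFFF.......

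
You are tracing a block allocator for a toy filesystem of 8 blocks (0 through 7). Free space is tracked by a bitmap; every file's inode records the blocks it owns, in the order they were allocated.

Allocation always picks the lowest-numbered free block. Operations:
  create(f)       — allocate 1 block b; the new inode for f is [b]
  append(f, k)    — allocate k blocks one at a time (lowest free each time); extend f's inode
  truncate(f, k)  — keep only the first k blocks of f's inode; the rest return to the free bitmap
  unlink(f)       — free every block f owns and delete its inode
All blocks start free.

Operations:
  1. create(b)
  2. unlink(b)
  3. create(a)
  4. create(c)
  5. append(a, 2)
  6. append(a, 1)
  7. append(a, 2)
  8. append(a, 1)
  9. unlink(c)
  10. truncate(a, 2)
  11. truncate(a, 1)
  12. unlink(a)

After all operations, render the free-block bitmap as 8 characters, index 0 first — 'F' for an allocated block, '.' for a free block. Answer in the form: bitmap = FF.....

  1. create(b)  ⇒  F.......  {b→[0]}
  2. unlink(b)  ⇒  ........  {}
  3. create(a)  ⇒  F.......  {a→[0]}
  4. create(c)  ⇒  FF......  {a→[0]; c→[1]}
  5. append(a, 2)  ⇒  FFFF....  {a→[0, 2, 3]; c→[1]}
  6. append(a, 1)  ⇒  FFFFF...  {a→[0, 2, 3, 4]; c→[1]}
  7. append(a, 2)  ⇒  FFFFFFF.  {a→[0, 2, 3, 4, 5, 6]; c→[1]}
  8. append(a, 1)  ⇒  FFFFFFFF  {a→[0, 2, 3, 4, 5, 6, 7]; c→[1]}
  9. unlink(c)  ⇒  F.FFFFFF  {a→[0, 2, 3, 4, 5, 6, 7]}
  10. truncate(a, 2)  ⇒  F.F.....  {a→[0, 2]}
  11. truncate(a, 1)  ⇒  F.......  {a→[0]}
  12. unlink(a)  ⇒  ........  {}

bitmap = ........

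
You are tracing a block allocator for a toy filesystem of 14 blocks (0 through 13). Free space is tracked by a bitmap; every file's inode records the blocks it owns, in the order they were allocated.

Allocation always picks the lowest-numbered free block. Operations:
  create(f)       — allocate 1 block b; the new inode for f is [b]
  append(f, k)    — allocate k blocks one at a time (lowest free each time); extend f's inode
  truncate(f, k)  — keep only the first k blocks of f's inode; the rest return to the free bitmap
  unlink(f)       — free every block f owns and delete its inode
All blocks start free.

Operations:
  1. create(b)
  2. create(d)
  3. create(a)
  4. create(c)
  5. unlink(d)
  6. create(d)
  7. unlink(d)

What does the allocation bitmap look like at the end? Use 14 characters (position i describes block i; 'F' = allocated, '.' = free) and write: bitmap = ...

bitmap = F.FF..........

  1. create(b)  ⇒  F.............  {b→[0]}
  2. create(d)  ⇒  FF............  {b→[0]; d→[1]}
  3. create(a)  ⇒  FFF...........  {a→[2]; b→[0]; d→[1]}
  4. create(c)  ⇒  FFFF..........  {a→[2]; b→[0]; c→[3]; d→[1]}
  5. unlink(d)  ⇒  F.FF..........  {a→[2]; b→[0]; c→[3]}
  6. create(d)  ⇒  FFFF..........  {a→[2]; b→[0]; c→[3]; d→[1]}
  7. unlink(d)  ⇒  F.FF..........  {a→[2]; b→[0]; c→[3]}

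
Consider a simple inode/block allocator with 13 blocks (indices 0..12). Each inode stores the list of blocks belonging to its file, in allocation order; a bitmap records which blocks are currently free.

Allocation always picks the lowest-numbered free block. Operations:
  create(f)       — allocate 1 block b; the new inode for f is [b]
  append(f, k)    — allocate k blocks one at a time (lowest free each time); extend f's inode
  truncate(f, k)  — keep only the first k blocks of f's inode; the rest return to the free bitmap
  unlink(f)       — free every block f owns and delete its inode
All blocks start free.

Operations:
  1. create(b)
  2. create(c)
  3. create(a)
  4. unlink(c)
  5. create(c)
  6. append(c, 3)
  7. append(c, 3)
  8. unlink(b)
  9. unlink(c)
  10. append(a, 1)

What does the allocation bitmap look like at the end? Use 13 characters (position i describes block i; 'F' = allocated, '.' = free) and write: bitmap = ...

bitmap = F.F..........

[1] create(b) — b=0 (map F............)
[2] create(c) — b=0 c=1 (map FF...........)
[3] create(a) — a=2 b=0 c=1 (map FFF..........)
[4] unlink(c) — a=2 b=0 (map F.F..........)
[5] create(c) — a=2 b=0 c=1 (map FFF..........)
[6] append(c, 3) — a=2 b=0 c=1,3,4,5 (map FFFFFF.......)
[7] append(c, 3) — a=2 b=0 c=1,3,4,5,6,7,8 (map FFFFFFFFF....)
[8] unlink(b) — a=2 c=1,3,4,5,6,7,8 (map .FFFFFFFF....)
[9] unlink(c) — a=2 (map ..F..........)
[10] append(a, 1) — a=2,0 (map F.F..........)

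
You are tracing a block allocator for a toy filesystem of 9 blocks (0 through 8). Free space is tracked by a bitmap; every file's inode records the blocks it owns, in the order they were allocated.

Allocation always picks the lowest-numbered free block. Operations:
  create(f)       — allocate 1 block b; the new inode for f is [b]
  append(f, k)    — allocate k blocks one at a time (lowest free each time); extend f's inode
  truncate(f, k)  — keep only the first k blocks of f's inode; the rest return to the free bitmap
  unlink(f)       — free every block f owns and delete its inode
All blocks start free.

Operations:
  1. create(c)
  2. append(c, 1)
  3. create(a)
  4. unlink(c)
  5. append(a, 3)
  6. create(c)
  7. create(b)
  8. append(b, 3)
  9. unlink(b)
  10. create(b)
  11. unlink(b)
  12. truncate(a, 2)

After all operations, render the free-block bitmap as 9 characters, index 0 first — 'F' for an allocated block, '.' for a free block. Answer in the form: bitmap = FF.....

after create(c) → c:[0]  free=[F........]
after append(c, 1) → c:[0, 1]  free=[FF.......]
after create(a) → a:[2], c:[0, 1]  free=[FFF......]
after unlink(c) → a:[2]  free=[..F......]
after append(a, 3) → a:[2, 0, 1, 3]  free=[FFFF.....]
after create(c) → a:[2, 0, 1, 3], c:[4]  free=[FFFFF....]
after create(b) → a:[2, 0, 1, 3], b:[5], c:[4]  free=[FFFFFF...]
after append(b, 3) → a:[2, 0, 1, 3], b:[5, 6, 7, 8], c:[4]  free=[FFFFFFFFF]
after unlink(b) → a:[2, 0, 1, 3], c:[4]  free=[FFFFF....]
after create(b) → a:[2, 0, 1, 3], b:[5], c:[4]  free=[FFFFFF...]
after unlink(b) → a:[2, 0, 1, 3], c:[4]  free=[FFFFF....]
after truncate(a, 2) → a:[2, 0], c:[4]  free=[F.F.F....]

bitmap = F.F.F....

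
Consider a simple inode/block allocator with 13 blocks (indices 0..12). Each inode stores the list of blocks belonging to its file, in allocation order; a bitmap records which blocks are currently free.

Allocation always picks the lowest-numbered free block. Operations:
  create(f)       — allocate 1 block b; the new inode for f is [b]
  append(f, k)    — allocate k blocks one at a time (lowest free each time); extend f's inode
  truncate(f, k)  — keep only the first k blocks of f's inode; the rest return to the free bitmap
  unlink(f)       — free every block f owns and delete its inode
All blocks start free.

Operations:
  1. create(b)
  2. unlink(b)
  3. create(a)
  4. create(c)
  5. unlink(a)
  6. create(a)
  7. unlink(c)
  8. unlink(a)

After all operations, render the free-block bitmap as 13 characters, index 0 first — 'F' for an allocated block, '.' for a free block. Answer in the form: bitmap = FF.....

  1. create(b)  ⇒  F............  {b→[0]}
  2. unlink(b)  ⇒  .............  {}
  3. create(a)  ⇒  F............  {a→[0]}
  4. create(c)  ⇒  FF...........  {a→[0]; c→[1]}
  5. unlink(a)  ⇒  .F...........  {c→[1]}
  6. create(a)  ⇒  FF...........  {a→[0]; c→[1]}
  7. unlink(c)  ⇒  F............  {a→[0]}
  8. unlink(a)  ⇒  .............  {}

bitmap = .............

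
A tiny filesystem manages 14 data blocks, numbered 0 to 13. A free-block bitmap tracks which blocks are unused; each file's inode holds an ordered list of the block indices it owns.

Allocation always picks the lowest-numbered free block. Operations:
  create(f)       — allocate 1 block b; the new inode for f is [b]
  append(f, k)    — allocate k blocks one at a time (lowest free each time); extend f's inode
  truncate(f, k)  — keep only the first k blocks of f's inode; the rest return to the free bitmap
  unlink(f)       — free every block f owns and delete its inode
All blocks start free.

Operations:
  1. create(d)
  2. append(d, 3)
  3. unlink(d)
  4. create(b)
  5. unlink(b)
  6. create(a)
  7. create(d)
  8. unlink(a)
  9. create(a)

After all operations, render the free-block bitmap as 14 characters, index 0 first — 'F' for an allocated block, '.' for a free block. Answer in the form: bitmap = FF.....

bitmap = FF............

after create(d) → d:[0]  free=[F.............]
after append(d, 3) → d:[0, 1, 2, 3]  free=[FFFF..........]
after unlink(d) →   free=[..............]
after create(b) → b:[0]  free=[F.............]
after unlink(b) →   free=[..............]
after create(a) → a:[0]  free=[F.............]
after create(d) → a:[0], d:[1]  free=[FF............]
after unlink(a) → d:[1]  free=[.F............]
after create(a) → a:[0], d:[1]  free=[FF............]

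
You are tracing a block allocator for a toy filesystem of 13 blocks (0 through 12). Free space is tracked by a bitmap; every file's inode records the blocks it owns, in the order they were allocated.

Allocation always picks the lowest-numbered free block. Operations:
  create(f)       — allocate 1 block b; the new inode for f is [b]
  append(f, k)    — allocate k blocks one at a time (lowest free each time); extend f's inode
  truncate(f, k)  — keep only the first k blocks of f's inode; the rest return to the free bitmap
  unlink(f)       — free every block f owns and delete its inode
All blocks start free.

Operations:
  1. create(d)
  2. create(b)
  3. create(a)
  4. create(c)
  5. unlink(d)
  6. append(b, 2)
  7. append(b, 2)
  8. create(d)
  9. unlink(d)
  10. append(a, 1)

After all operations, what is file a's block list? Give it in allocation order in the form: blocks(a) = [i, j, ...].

blocks(a) = [2, 7]

[1] create(d) — d=0 (map F............)
[2] create(b) — b=1 d=0 (map FF...........)
[3] create(a) — a=2 b=1 d=0 (map FFF..........)
[4] create(c) — a=2 b=1 c=3 d=0 (map FFFF.........)
[5] unlink(d) — a=2 b=1 c=3 (map .FFF.........)
[6] append(b, 2) — a=2 b=1,0,4 c=3 (map FFFFF........)
[7] append(b, 2) — a=2 b=1,0,4,5,6 c=3 (map FFFFFFF......)
[8] create(d) — a=2 b=1,0,4,5,6 c=3 d=7 (map FFFFFFFF.....)
[9] unlink(d) — a=2 b=1,0,4,5,6 c=3 (map FFFFFFF......)
[10] append(a, 1) — a=2,7 b=1,0,4,5,6 c=3 (map FFFFFFFF.....)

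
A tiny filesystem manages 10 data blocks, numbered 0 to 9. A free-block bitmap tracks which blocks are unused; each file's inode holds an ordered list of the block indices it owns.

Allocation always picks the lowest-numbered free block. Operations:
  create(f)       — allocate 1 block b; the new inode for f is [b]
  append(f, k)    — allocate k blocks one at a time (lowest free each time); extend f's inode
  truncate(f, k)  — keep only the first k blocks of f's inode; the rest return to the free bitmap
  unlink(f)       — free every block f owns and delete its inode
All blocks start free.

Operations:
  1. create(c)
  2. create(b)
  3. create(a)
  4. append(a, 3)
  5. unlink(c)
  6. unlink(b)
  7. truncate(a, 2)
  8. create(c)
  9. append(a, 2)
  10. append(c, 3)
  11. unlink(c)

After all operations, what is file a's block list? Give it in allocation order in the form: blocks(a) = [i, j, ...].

blocks(a) = [2, 3, 1, 4]

[1] create(c) — c=0 (map F.........)
[2] create(b) — b=1 c=0 (map FF........)
[3] create(a) — a=2 b=1 c=0 (map FFF.......)
[4] append(a, 3) — a=2,3,4,5 b=1 c=0 (map FFFFFF....)
[5] unlink(c) — a=2,3,4,5 b=1 (map .FFFFF....)
[6] unlink(b) — a=2,3,4,5 (map ..FFFF....)
[7] truncate(a, 2) — a=2,3 (map ..FF......)
[8] create(c) — a=2,3 c=0 (map F.FF......)
[9] append(a, 2) — a=2,3,1,4 c=0 (map FFFFF.....)
[10] append(c, 3) — a=2,3,1,4 c=0,5,6,7 (map FFFFFFFF..)
[11] unlink(c) — a=2,3,1,4 (map .FFFF.....)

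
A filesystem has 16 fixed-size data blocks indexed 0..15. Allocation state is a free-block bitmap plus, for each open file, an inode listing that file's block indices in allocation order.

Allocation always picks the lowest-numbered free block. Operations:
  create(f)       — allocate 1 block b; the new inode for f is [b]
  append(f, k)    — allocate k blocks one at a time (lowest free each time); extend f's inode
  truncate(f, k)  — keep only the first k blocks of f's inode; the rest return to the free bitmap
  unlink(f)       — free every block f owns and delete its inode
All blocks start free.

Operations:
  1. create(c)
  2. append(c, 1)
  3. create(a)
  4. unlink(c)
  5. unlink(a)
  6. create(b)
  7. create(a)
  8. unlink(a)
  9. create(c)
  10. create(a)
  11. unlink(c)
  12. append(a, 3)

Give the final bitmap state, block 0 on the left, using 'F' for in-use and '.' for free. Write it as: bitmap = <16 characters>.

bitmap = FFFFF...........

create(c): bitmap=F............... | c=[0]
append(c, 1): bitmap=FF.............. | c=[0, 1]
create(a): bitmap=FFF............. | a=[2] c=[0, 1]
unlink(c): bitmap=..F............. | a=[2]
unlink(a): bitmap=................ | 
create(b): bitmap=F............... | b=[0]
create(a): bitmap=FF.............. | a=[1] b=[0]
unlink(a): bitmap=F............... | b=[0]
create(c): bitmap=FF.............. | b=[0] c=[1]
create(a): bitmap=FFF............. | a=[2] b=[0] c=[1]
unlink(c): bitmap=F.F............. | a=[2] b=[0]
append(a, 3): bitmap=FFFFF........... | a=[2, 1, 3, 4] b=[0]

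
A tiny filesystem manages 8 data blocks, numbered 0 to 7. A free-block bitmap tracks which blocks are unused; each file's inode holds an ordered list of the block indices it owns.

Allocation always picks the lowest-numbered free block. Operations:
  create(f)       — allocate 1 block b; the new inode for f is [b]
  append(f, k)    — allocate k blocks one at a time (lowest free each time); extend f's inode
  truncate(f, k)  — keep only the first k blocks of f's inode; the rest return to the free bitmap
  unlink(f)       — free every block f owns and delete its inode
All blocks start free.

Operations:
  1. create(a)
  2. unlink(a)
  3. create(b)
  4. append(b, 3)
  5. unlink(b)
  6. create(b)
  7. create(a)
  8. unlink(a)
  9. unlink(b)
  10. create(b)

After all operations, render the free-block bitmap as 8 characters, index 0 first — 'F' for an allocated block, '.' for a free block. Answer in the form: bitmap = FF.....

[1] create(a) — a=0 (map F.......)
[2] unlink(a) —  (map ........)
[3] create(b) — b=0 (map F.......)
[4] append(b, 3) — b=0,1,2,3 (map FFFF....)
[5] unlink(b) —  (map ........)
[6] create(b) — b=0 (map F.......)
[7] create(a) — a=1 b=0 (map FF......)
[8] unlink(a) — b=0 (map F.......)
[9] unlink(b) —  (map ........)
[10] create(b) — b=0 (map F.......)

bitmap = F.......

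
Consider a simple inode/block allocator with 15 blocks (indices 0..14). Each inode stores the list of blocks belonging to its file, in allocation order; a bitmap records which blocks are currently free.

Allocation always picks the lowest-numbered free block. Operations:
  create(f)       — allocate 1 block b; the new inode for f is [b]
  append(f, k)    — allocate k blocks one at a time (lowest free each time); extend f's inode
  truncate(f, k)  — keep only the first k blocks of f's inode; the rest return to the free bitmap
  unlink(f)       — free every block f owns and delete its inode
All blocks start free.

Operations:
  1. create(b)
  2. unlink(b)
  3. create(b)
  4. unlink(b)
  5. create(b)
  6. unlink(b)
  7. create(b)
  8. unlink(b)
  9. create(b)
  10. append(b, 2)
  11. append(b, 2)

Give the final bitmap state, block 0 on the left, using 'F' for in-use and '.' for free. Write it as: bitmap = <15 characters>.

bitmap = FFFFF..........

  1. create(b)  ⇒  F..............  {b→[0]}
  2. unlink(b)  ⇒  ...............  {}
  3. create(b)  ⇒  F..............  {b→[0]}
  4. unlink(b)  ⇒  ...............  {}
  5. create(b)  ⇒  F..............  {b→[0]}
  6. unlink(b)  ⇒  ...............  {}
  7. create(b)  ⇒  F..............  {b→[0]}
  8. unlink(b)  ⇒  ...............  {}
  9. create(b)  ⇒  F..............  {b→[0]}
  10. append(b, 2)  ⇒  FFF............  {b→[0, 1, 2]}
  11. append(b, 2)  ⇒  FFFFF..........  {b→[0, 1, 2, 3, 4]}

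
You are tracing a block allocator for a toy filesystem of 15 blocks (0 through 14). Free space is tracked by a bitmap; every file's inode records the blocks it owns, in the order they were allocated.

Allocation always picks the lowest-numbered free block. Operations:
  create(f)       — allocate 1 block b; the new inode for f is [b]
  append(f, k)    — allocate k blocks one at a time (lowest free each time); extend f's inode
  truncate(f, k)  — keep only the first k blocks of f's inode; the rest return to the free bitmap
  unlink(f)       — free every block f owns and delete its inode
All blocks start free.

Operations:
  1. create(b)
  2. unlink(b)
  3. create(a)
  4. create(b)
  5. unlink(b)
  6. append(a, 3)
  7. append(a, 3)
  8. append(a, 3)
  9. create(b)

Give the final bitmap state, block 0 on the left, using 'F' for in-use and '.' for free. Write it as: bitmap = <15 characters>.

create(b): bitmap=F.............. | b=[0]
unlink(b): bitmap=............... | 
create(a): bitmap=F.............. | a=[0]
create(b): bitmap=FF............. | a=[0] b=[1]
unlink(b): bitmap=F.............. | a=[0]
append(a, 3): bitmap=FFFF........... | a=[0, 1, 2, 3]
append(a, 3): bitmap=FFFFFFF........ | a=[0, 1, 2, 3, 4, 5, 6]
append(a, 3): bitmap=FFFFFFFFFF..... | a=[0, 1, 2, 3, 4, 5, 6, 7, 8, 9]
create(b): bitmap=FFFFFFFFFFF.... | a=[0, 1, 2, 3, 4, 5, 6, 7, 8, 9] b=[10]

bitmap = FFFFFFFFFFF....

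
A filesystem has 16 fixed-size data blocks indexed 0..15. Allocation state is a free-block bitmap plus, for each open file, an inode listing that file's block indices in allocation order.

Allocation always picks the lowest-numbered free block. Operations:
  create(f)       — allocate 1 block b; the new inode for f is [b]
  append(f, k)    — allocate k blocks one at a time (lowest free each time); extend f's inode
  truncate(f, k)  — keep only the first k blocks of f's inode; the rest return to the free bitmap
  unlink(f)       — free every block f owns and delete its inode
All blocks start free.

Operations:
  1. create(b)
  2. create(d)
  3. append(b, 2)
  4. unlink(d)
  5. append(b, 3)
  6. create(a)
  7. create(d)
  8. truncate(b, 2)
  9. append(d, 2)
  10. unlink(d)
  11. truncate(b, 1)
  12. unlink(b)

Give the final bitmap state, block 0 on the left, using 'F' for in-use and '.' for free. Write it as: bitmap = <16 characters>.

bitmap = ......F.........

create(b): bitmap=F............... | b=[0]
create(d): bitmap=FF.............. | b=[0] d=[1]
append(b, 2): bitmap=FFFF............ | b=[0, 2, 3] d=[1]
unlink(d): bitmap=F.FF............ | b=[0, 2, 3]
append(b, 3): bitmap=FFFFFF.......... | b=[0, 2, 3, 1, 4, 5]
create(a): bitmap=FFFFFFF......... | a=[6] b=[0, 2, 3, 1, 4, 5]
create(d): bitmap=FFFFFFFF........ | a=[6] b=[0, 2, 3, 1, 4, 5] d=[7]
truncate(b, 2): bitmap=F.F...FF........ | a=[6] b=[0, 2] d=[7]
append(d, 2): bitmap=FFFF..FF........ | a=[6] b=[0, 2] d=[7, 1, 3]
unlink(d): bitmap=F.F...F......... | a=[6] b=[0, 2]
truncate(b, 1): bitmap=F.....F......... | a=[6] b=[0]
unlink(b): bitmap=......F......... | a=[6]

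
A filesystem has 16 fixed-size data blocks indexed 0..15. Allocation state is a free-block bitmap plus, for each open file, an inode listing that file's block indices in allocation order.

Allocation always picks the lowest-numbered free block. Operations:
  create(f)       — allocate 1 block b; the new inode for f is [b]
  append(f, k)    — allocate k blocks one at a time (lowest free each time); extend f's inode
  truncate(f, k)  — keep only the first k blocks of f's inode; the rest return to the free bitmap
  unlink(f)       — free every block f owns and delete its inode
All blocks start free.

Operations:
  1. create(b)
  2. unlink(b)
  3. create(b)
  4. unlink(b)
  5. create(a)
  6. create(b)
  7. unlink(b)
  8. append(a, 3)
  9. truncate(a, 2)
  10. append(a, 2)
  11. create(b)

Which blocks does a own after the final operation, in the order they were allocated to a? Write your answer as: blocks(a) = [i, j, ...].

[1] create(b) — b=0 (map F...............)
[2] unlink(b) —  (map ................)
[3] create(b) — b=0 (map F...............)
[4] unlink(b) —  (map ................)
[5] create(a) — a=0 (map F...............)
[6] create(b) — a=0 b=1 (map FF..............)
[7] unlink(b) — a=0 (map F...............)
[8] append(a, 3) — a=0,1,2,3 (map FFFF............)
[9] truncate(a, 2) — a=0,1 (map FF..............)
[10] append(a, 2) — a=0,1,2,3 (map FFFF............)
[11] create(b) — a=0,1,2,3 b=4 (map FFFFF...........)

blocks(a) = [0, 1, 2, 3]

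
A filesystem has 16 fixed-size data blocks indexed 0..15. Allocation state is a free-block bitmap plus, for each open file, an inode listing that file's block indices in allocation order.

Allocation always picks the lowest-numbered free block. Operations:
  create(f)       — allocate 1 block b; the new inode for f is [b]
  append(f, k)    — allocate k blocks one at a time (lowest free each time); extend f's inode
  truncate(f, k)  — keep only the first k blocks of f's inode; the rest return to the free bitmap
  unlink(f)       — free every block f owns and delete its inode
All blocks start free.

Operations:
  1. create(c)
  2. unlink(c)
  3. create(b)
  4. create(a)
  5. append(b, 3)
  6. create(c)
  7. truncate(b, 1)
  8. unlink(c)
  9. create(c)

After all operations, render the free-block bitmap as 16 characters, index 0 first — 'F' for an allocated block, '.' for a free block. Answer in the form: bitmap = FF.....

bitmap = FFF.............

[1] create(c) — c=0 (map F...............)
[2] unlink(c) —  (map ................)
[3] create(b) — b=0 (map F...............)
[4] create(a) — a=1 b=0 (map FF..............)
[5] append(b, 3) — a=1 b=0,2,3,4 (map FFFFF...........)
[6] create(c) — a=1 b=0,2,3,4 c=5 (map FFFFFF..........)
[7] truncate(b, 1) — a=1 b=0 c=5 (map FF...F..........)
[8] unlink(c) — a=1 b=0 (map FF..............)
[9] create(c) — a=1 b=0 c=2 (map FFF.............)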